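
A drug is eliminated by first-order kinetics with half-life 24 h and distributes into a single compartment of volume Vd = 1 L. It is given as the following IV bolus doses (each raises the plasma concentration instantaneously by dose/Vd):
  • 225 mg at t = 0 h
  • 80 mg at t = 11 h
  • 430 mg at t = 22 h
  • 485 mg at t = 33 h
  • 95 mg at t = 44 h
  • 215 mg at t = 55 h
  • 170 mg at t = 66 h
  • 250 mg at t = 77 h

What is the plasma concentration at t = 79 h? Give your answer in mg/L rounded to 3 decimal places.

k = ln 2 / 24 = 0.02888 per h
Dose 1 (225 mg at t=0 h): 225·exp(−0.02888·79) = 22.977 mg/L
Dose 2 (80 mg at t=11 h): 80·exp(−0.02888·68) = 11.225 mg/L
Dose 3 (430 mg at t=22 h): 430·exp(−0.02888·57) = 82.894 mg/L
Dose 4 (485 mg at t=33 h): 485·exp(−0.02888·46) = 128.460 mg/L
Dose 5 (95 mg at t=44 h): 95·exp(−0.02888·35) = 34.572 mg/L
Dose 6 (215 mg at t=55 h): 215·exp(−0.02888·24) = 107.500 mg/L
Dose 7 (170 mg at t=66 h): 170·exp(−0.02888·13) = 116.786 mg/L
Dose 8 (250 mg at t=77 h): 250·exp(−0.02888·2) = 235.969 mg/L
C(79) = 22.977 + 11.225 + 82.894 + 128.460 + 34.572 + 107.500 + 116.786 + 235.969 = 740.382 mg/L

740.382 mg/L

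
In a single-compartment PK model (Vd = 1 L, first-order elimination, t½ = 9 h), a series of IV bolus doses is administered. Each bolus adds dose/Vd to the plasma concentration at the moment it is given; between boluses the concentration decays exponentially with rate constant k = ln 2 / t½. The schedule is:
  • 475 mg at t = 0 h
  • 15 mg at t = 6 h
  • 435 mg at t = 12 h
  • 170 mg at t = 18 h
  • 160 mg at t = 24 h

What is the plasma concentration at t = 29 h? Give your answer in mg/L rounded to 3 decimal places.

k = ln 2 / 9 = 0.07702 per h
Dose 1 (475 mg at t=0 h): 475·exp(−0.07702·29) = 50.899 mg/L
Dose 2 (15 mg at t=6 h): 15·exp(−0.07702·23) = 2.551 mg/L
Dose 3 (435 mg at t=12 h): 435·exp(−0.07702·17) = 117.456 mg/L
Dose 4 (170 mg at t=18 h): 170·exp(−0.07702·11) = 72.866 mg/L
Dose 5 (160 mg at t=24 h): 160·exp(−0.07702·5) = 108.863 mg/L
C(29) = 50.899 + 2.551 + 117.456 + 72.866 + 108.863 = 352.636 mg/L

352.636 mg/L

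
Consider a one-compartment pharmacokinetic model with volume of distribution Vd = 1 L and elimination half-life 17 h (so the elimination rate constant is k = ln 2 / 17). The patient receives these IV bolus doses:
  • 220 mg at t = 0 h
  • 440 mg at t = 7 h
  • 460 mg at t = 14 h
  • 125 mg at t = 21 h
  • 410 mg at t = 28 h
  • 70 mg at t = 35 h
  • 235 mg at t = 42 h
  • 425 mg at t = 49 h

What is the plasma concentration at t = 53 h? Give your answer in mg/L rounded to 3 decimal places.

913.133 mg/L

k = ln 2 / 17 = 0.04077 per h
Dose 1 (220 mg at t=0 h): 220·exp(−0.04077·53) = 25.346 mg/L
Dose 2 (440 mg at t=7 h): 440·exp(−0.04077·46) = 67.437 mg/L
Dose 3 (460 mg at t=14 h): 460·exp(−0.04077·39) = 93.791 mg/L
Dose 4 (125 mg at t=21 h): 125·exp(−0.04077·32) = 33.905 mg/L
Dose 5 (410 mg at t=28 h): 410·exp(−0.04077·25) = 147.942 mg/L
Dose 6 (70 mg at t=35 h): 70·exp(−0.04077·18) = 33.602 mg/L
Dose 7 (235 mg at t=42 h): 235·exp(−0.04077·11) = 150.066 mg/L
Dose 8 (425 mg at t=49 h): 425·exp(−0.04077·4) = 361.043 mg/L
C(53) = 25.346 + 67.437 + 93.791 + 33.905 + 147.942 + 33.602 + 150.066 + 361.043 = 913.133 mg/L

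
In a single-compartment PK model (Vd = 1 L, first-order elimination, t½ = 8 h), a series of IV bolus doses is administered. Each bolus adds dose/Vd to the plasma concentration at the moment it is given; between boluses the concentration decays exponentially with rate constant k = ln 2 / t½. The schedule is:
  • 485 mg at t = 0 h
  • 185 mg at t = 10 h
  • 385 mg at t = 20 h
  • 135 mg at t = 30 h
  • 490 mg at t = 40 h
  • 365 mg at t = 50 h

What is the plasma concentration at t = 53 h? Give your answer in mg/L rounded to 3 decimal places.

490.156 mg/L

k = ln 2 / 8 = 0.08664 per h
Dose 1 (485 mg at t=0 h): 485·exp(−0.08664·53) = 4.914 mg/L
Dose 2 (185 mg at t=10 h): 185·exp(−0.08664·43) = 4.458 mg/L
Dose 3 (385 mg at t=20 h): 385·exp(−0.08664·33) = 22.065 mg/L
Dose 4 (135 mg at t=30 h): 135·exp(−0.08664·23) = 18.402 mg/L
Dose 5 (490 mg at t=40 h): 490·exp(−0.08664·13) = 158.863 mg/L
Dose 6 (365 mg at t=50 h): 365·exp(−0.08664·3) = 281.453 mg/L
C(53) = 4.914 + 4.458 + 22.065 + 18.402 + 158.863 + 281.453 = 490.156 mg/L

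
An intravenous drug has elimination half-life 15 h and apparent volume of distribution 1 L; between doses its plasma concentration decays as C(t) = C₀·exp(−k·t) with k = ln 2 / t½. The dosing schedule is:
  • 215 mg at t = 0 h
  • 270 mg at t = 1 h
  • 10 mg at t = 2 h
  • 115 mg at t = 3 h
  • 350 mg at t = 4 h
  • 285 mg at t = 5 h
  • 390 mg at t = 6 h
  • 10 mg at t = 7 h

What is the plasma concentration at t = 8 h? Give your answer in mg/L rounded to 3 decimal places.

1346.951 mg/L

k = ln 2 / 15 = 0.04621 per h
Dose 1 (215 mg at t=0 h): 215·exp(−0.04621·8) = 148.556 mg/L
Dose 2 (270 mg at t=1 h): 270·exp(−0.04621·7) = 195.381 mg/L
Dose 3 (10 mg at t=2 h): 10·exp(−0.04621·6) = 7.579 mg/L
Dose 4 (115 mg at t=3 h): 115·exp(−0.04621·5) = 91.276 mg/L
Dose 5 (350 mg at t=4 h): 350·exp(−0.04621·4) = 290.933 mg/L
Dose 6 (285 mg at t=5 h): 285·exp(−0.04621·3) = 248.107 mg/L
Dose 7 (390 mg at t=6 h): 390·exp(−0.04621·2) = 355.572 mg/L
Dose 8 (10 mg at t=7 h): 10·exp(−0.04621·1) = 9.548 mg/L
C(8) = 148.556 + 195.381 + 7.579 + 91.276 + 290.933 + 248.107 + 355.572 + 9.548 = 1346.951 mg/L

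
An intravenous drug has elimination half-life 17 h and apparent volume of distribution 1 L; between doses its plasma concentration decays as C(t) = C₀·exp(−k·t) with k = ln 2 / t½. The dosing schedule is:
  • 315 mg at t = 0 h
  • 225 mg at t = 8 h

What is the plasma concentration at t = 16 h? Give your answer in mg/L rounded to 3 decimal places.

k = ln 2 / 17 = 0.04077 per h
Dose 1 (315 mg at t=0 h): 315·exp(−0.04077·16) = 164.055 mg/L
Dose 2 (225 mg at t=8 h): 225·exp(−0.04077·8) = 162.376 mg/L
C(16) = 164.055 + 162.376 = 326.430 mg/L

326.430 mg/L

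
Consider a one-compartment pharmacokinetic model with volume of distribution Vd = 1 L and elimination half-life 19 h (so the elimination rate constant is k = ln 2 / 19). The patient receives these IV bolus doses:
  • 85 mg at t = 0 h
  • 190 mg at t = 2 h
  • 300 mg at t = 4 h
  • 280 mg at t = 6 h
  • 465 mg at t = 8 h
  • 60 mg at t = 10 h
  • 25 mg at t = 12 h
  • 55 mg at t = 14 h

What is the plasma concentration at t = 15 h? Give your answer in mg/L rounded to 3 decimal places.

1055.530 mg/L

k = ln 2 / 19 = 0.03648 per h
Dose 1 (85 mg at t=0 h): 85·exp(−0.03648·15) = 49.177 mg/L
Dose 2 (190 mg at t=2 h): 190·exp(−0.03648·13) = 118.246 mg/L
Dose 3 (300 mg at t=4 h): 300·exp(−0.03648·11) = 200.836 mg/L
Dose 4 (280 mg at t=6 h): 280·exp(−0.03648·9) = 201.635 mg/L
Dose 5 (465 mg at t=8 h): 465·exp(−0.03648·7) = 360.203 mg/L
Dose 6 (60 mg at t=10 h): 60·exp(−0.03648·5) = 49.996 mg/L
Dose 7 (25 mg at t=12 h): 25·exp(−0.03648·3) = 22.408 mg/L
Dose 8 (55 mg at t=14 h): 55·exp(−0.03648·1) = 53.030 mg/L
C(15) = 49.177 + 118.246 + 200.836 + 201.635 + 360.203 + 49.996 + 22.408 + 53.030 = 1055.530 mg/L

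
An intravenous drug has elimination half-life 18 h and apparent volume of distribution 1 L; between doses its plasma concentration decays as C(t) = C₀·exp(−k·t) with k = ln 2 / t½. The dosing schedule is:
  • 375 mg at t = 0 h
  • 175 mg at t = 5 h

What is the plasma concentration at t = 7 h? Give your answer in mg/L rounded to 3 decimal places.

k = ln 2 / 18 = 0.03851 per h
Dose 1 (375 mg at t=0 h): 375·exp(−0.03851·7) = 286.394 mg/L
Dose 2 (175 mg at t=5 h): 175·exp(−0.03851·2) = 162.028 mg/L
C(7) = 286.394 + 162.028 = 448.422 mg/L

448.422 mg/L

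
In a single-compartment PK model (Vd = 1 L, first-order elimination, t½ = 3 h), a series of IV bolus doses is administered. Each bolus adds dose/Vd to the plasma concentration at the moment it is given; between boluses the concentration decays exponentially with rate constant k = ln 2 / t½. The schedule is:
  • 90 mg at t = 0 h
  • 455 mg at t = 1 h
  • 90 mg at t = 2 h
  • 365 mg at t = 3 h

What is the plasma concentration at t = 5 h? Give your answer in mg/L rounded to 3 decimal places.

k = ln 2 / 3 = 0.23105 per h
Dose 1 (90 mg at t=0 h): 90·exp(−0.23105·5) = 28.348 mg/L
Dose 2 (455 mg at t=1 h): 455·exp(−0.23105·4) = 180.567 mg/L
Dose 3 (90 mg at t=2 h): 90·exp(−0.23105·3) = 45.000 mg/L
Dose 4 (365 mg at t=3 h): 365·exp(−0.23105·2) = 229.936 mg/L
C(5) = 28.348 + 180.567 + 45.000 + 229.936 = 483.851 mg/L

483.851 mg/L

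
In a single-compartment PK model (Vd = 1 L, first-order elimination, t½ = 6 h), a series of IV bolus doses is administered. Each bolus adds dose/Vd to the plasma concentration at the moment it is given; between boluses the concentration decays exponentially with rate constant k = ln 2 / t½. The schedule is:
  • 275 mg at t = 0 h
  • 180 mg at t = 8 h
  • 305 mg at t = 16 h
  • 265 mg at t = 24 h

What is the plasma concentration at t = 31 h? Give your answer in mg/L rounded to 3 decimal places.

k = ln 2 / 6 = 0.11552 per h
Dose 1 (275 mg at t=0 h): 275·exp(−0.11552·31) = 7.656 mg/L
Dose 2 (180 mg at t=8 h): 180·exp(−0.11552·23) = 12.628 mg/L
Dose 3 (305 mg at t=16 h): 305·exp(−0.11552·15) = 53.917 mg/L
Dose 4 (265 mg at t=24 h): 265·exp(−0.11552·7) = 118.044 mg/L
C(31) = 7.656 + 12.628 + 53.917 + 118.044 = 192.245 mg/L

192.245 mg/L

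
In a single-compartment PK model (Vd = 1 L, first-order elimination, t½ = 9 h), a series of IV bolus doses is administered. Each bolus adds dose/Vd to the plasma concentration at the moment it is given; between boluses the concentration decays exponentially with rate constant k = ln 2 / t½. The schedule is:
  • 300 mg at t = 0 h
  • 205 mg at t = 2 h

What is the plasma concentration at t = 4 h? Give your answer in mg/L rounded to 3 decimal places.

396.195 mg/L

k = ln 2 / 9 = 0.07702 per h
Dose 1 (300 mg at t=0 h): 300·exp(−0.07702·4) = 220.460 mg/L
Dose 2 (205 mg at t=2 h): 205·exp(−0.07702·2) = 175.735 mg/L
C(4) = 220.460 + 175.735 = 396.195 mg/L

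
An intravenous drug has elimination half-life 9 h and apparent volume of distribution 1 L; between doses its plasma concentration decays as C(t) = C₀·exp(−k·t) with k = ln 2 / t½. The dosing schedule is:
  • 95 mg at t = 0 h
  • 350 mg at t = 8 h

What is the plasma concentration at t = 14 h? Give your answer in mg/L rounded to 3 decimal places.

252.805 mg/L

k = ln 2 / 9 = 0.07702 per h
Dose 1 (95 mg at t=0 h): 95·exp(−0.07702·14) = 32.319 mg/L
Dose 2 (350 mg at t=8 h): 350·exp(−0.07702·6) = 220.486 mg/L
C(14) = 32.319 + 220.486 = 252.805 mg/L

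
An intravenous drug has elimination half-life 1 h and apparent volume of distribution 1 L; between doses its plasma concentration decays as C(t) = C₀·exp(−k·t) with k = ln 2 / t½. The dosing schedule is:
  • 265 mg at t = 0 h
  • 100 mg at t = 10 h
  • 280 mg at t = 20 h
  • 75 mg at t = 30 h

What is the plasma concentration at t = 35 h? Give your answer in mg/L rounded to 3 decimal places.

k = ln 2 / 1 = 0.69315 per h
Dose 1 (265 mg at t=0 h): 265·exp(−0.69315·35) = 0.000 mg/L
Dose 2 (100 mg at t=10 h): 100·exp(−0.69315·25) = 0.000 mg/L
Dose 3 (280 mg at t=20 h): 280·exp(−0.69315·15) = 0.009 mg/L
Dose 4 (75 mg at t=30 h): 75·exp(−0.69315·5) = 2.344 mg/L
C(35) = 0.000 + 0.000 + 0.009 + 2.344 = 2.352 mg/L

2.352 mg/L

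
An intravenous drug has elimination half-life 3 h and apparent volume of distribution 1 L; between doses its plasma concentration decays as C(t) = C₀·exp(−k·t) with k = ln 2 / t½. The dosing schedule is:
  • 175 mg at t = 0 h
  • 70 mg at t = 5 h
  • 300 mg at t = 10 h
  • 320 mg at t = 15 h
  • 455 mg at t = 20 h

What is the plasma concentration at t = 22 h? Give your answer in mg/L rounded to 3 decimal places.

371.341 mg/L

k = ln 2 / 3 = 0.23105 per h
Dose 1 (175 mg at t=0 h): 175·exp(−0.23105·22) = 1.085 mg/L
Dose 2 (70 mg at t=5 h): 70·exp(−0.23105·17) = 1.378 mg/L
Dose 3 (300 mg at t=10 h): 300·exp(−0.23105·12) = 18.750 mg/L
Dose 4 (320 mg at t=15 h): 320·exp(−0.23105·7) = 63.496 mg/L
Dose 5 (455 mg at t=20 h): 455·exp(−0.23105·2) = 286.632 mg/L
C(22) = 1.085 + 1.378 + 18.750 + 63.496 + 286.632 = 371.341 mg/L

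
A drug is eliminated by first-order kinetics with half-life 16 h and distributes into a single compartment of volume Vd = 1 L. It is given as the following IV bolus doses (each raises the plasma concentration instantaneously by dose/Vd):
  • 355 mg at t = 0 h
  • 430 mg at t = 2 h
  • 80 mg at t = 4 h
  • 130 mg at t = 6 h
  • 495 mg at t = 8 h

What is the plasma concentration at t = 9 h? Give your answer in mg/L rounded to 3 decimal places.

1210.488 mg/L

k = ln 2 / 16 = 0.04332 per h
Dose 1 (355 mg at t=0 h): 355·exp(−0.04332·9) = 240.380 mg/L
Dose 2 (430 mg at t=2 h): 430·exp(−0.04332·7) = 317.518 mg/L
Dose 3 (80 mg at t=4 h): 80·exp(−0.04332·5) = 64.420 mg/L
Dose 4 (130 mg at t=6 h): 130·exp(−0.04332·3) = 114.156 mg/L
Dose 5 (495 mg at t=8 h): 495·exp(−0.04332·1) = 474.014 mg/L
C(9) = 240.380 + 317.518 + 64.420 + 114.156 + 474.014 = 1210.488 mg/L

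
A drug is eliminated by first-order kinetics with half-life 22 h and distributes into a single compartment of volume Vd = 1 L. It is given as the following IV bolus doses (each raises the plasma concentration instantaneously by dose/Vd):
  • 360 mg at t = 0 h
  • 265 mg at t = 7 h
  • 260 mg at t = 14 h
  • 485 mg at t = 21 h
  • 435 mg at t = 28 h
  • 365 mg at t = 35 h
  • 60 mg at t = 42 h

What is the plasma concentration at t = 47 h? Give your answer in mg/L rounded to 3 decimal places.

1003.146 mg/L

k = ln 2 / 22 = 0.03151 per h
Dose 1 (360 mg at t=0 h): 360·exp(−0.03151·47) = 81.883 mg/L
Dose 2 (265 mg at t=7 h): 265·exp(−0.03151·40) = 75.148 mg/L
Dose 3 (260 mg at t=14 h): 260·exp(−0.03151·33) = 91.924 mg/L
Dose 4 (485 mg at t=21 h): 485·exp(−0.03151·26) = 213.786 mg/L
Dose 5 (435 mg at t=28 h): 435·exp(−0.03151·19) = 239.061 mg/L
Dose 6 (365 mg at t=35 h): 365·exp(−0.03151·12) = 250.089 mg/L
Dose 7 (60 mg at t=42 h): 60·exp(−0.03151·5) = 51.255 mg/L
C(47) = 81.883 + 75.148 + 91.924 + 213.786 + 239.061 + 250.089 + 51.255 = 1003.146 mg/L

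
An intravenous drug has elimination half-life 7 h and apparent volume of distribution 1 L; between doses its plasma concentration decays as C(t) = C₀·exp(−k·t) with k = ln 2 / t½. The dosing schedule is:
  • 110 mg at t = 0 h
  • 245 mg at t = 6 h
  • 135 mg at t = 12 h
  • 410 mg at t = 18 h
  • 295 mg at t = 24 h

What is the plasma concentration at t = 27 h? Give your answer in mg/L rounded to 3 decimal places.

456.137 mg/L

k = ln 2 / 7 = 0.09902 per h
Dose 1 (110 mg at t=0 h): 110·exp(−0.09902·27) = 7.591 mg/L
Dose 2 (245 mg at t=6 h): 245·exp(−0.09902·21) = 30.625 mg/L
Dose 3 (135 mg at t=12 h): 135·exp(−0.09902·15) = 30.568 mg/L
Dose 4 (410 mg at t=18 h): 410·exp(−0.09902·9) = 168.169 mg/L
Dose 5 (295 mg at t=24 h): 295·exp(−0.09902·3) = 219.184 mg/L
C(27) = 7.591 + 30.625 + 30.568 + 168.169 + 219.184 = 456.137 mg/L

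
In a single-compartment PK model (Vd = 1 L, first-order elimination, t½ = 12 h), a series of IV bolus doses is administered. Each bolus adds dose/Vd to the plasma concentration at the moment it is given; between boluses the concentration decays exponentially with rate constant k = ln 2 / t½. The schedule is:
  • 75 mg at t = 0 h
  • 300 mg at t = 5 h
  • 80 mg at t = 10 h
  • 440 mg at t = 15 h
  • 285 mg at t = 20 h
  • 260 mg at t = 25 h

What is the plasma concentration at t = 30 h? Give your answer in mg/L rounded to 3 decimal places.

648.975 mg/L

k = ln 2 / 12 = 0.05776 per h
Dose 1 (75 mg at t=0 h): 75·exp(−0.05776·30) = 13.258 mg/L
Dose 2 (300 mg at t=5 h): 300·exp(−0.05776·25) = 70.791 mg/L
Dose 3 (80 mg at t=10 h): 80·exp(−0.05776·20) = 25.198 mg/L
Dose 4 (440 mg at t=15 h): 440·exp(−0.05776·15) = 184.997 mg/L
Dose 5 (285 mg at t=20 h): 285·exp(−0.05776·10) = 159.951 mg/L
Dose 6 (260 mg at t=25 h): 260·exp(−0.05776·5) = 194.780 mg/L
C(30) = 13.258 + 70.791 + 25.198 + 184.997 + 159.951 + 194.780 = 648.975 mg/L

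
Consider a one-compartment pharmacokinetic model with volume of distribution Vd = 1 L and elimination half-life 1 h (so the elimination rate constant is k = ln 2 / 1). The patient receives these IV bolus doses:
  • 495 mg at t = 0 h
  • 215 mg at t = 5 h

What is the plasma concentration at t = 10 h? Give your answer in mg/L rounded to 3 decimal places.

7.202 mg/L

k = ln 2 / 1 = 0.69315 per h
Dose 1 (495 mg at t=0 h): 495·exp(−0.69315·10) = 0.483 mg/L
Dose 2 (215 mg at t=5 h): 215·exp(−0.69315·5) = 6.719 mg/L
C(10) = 0.483 + 6.719 = 7.202 mg/L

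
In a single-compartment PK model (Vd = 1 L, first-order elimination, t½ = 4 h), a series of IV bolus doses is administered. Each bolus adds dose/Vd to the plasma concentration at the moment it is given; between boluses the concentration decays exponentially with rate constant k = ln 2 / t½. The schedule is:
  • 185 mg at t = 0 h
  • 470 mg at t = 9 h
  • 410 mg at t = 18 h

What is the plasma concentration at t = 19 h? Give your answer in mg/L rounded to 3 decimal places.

434.728 mg/L

k = ln 2 / 4 = 0.17329 per h
Dose 1 (185 mg at t=0 h): 185·exp(−0.17329·19) = 6.875 mg/L
Dose 2 (470 mg at t=9 h): 470·exp(−0.17329·10) = 83.085 mg/L
Dose 3 (410 mg at t=18 h): 410·exp(−0.17329·1) = 344.768 mg/L
C(19) = 6.875 + 83.085 + 344.768 = 434.728 mg/L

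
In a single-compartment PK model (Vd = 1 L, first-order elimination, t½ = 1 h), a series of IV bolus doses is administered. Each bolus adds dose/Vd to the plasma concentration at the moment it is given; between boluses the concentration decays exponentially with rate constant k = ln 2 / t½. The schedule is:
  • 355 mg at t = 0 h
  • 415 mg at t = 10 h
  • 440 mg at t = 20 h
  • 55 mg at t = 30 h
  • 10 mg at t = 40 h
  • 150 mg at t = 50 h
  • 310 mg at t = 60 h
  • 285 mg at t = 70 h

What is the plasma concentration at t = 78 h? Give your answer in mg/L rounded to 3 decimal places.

1.114 mg/L

k = ln 2 / 1 = 0.69315 per h
Dose 1 (355 mg at t=0 h): 355·exp(−0.69315·78) = 0.000 mg/L
Dose 2 (415 mg at t=10 h): 415·exp(−0.69315·68) = 0.000 mg/L
Dose 3 (440 mg at t=20 h): 440·exp(−0.69315·58) = 0.000 mg/L
Dose 4 (55 mg at t=30 h): 55·exp(−0.69315·48) = 0.000 mg/L
Dose 5 (10 mg at t=40 h): 10·exp(−0.69315·38) = 0.000 mg/L
Dose 6 (150 mg at t=50 h): 150·exp(−0.69315·28) = 0.000 mg/L
Dose 7 (310 mg at t=60 h): 310·exp(−0.69315·18) = 0.001 mg/L
Dose 8 (285 mg at t=70 h): 285·exp(−0.69315·8) = 1.113 mg/L
C(78) = 0.000 + 0.000 + 0.000 + 0.000 + 0.000 + 0.000 + 0.001 + 1.113 = 1.114 mg/L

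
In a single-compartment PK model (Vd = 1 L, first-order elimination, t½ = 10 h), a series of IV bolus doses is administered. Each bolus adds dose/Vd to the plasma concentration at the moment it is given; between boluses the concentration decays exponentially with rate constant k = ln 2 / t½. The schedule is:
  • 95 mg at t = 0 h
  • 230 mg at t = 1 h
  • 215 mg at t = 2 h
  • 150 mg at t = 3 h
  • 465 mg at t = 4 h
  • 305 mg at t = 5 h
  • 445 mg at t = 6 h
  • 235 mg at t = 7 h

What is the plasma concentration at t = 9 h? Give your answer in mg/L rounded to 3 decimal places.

1540.304 mg/L

k = ln 2 / 10 = 0.06931 per h
Dose 1 (95 mg at t=0 h): 95·exp(−0.06931·9) = 50.909 mg/L
Dose 2 (230 mg at t=1 h): 230·exp(−0.06931·8) = 132.100 mg/L
Dose 3 (215 mg at t=2 h): 215·exp(−0.06931·7) = 132.348 mg/L
Dose 4 (150 mg at t=3 h): 150·exp(−0.06931·6) = 98.963 mg/L
Dose 5 (465 mg at t=4 h): 465·exp(−0.06931·5) = 328.805 mg/L
Dose 6 (305 mg at t=5 h): 305·exp(−0.06931·4) = 231.147 mg/L
Dose 7 (445 mg at t=6 h): 445·exp(−0.06931·3) = 361.452 mg/L
Dose 8 (235 mg at t=7 h): 235·exp(−0.06931·2) = 204.579 mg/L
C(9) = 50.909 + 132.100 + 132.348 + 98.963 + 328.805 + 231.147 + 361.452 + 204.579 = 1540.304 mg/L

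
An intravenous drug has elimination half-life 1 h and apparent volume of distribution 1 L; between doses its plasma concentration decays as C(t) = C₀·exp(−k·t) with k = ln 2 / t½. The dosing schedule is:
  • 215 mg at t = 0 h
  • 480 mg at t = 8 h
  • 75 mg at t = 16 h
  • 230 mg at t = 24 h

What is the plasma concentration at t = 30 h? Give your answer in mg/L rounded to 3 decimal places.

k = ln 2 / 1 = 0.69315 per h
Dose 1 (215 mg at t=0 h): 215·exp(−0.69315·30) = 0.000 mg/L
Dose 2 (480 mg at t=8 h): 480·exp(−0.69315·22) = 0.000 mg/L
Dose 3 (75 mg at t=16 h): 75·exp(−0.69315·14) = 0.005 mg/L
Dose 4 (230 mg at t=24 h): 230·exp(−0.69315·6) = 3.594 mg/L
C(30) = 0.000 + 0.000 + 0.005 + 3.594 = 3.598 mg/L

3.598 mg/L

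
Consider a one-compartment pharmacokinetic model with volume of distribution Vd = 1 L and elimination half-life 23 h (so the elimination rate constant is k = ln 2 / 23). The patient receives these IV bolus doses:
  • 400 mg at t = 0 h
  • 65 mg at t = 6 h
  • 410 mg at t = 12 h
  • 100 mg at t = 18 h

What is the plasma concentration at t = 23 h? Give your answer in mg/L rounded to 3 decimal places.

619.269 mg/L

k = ln 2 / 23 = 0.03014 per h
Dose 1 (400 mg at t=0 h): 400·exp(−0.03014·23) = 200.000 mg/L
Dose 2 (65 mg at t=6 h): 65·exp(−0.03014·17) = 38.942 mg/L
Dose 3 (410 mg at t=12 h): 410·exp(−0.03014·11) = 294.315 mg/L
Dose 4 (100 mg at t=18 h): 100·exp(−0.03014·5) = 86.012 mg/L
C(23) = 200.000 + 38.942 + 294.315 + 86.012 = 619.269 mg/L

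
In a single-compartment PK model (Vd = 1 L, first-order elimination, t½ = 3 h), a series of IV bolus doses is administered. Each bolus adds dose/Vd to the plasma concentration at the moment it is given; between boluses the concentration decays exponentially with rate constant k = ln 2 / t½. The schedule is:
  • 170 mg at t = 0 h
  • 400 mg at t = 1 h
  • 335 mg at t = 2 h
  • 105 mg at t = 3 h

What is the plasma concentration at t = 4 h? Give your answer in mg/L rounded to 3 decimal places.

k = ln 2 / 3 = 0.23105 per h
Dose 1 (170 mg at t=0 h): 170·exp(−0.23105·4) = 67.465 mg/L
Dose 2 (400 mg at t=1 h): 400·exp(−0.23105·3) = 200.000 mg/L
Dose 3 (335 mg at t=2 h): 335·exp(−0.23105·2) = 211.037 mg/L
Dose 4 (105 mg at t=3 h): 105·exp(−0.23105·1) = 83.339 mg/L
C(4) = 67.465 + 200.000 + 211.037 + 83.339 = 561.840 mg/L

561.840 mg/L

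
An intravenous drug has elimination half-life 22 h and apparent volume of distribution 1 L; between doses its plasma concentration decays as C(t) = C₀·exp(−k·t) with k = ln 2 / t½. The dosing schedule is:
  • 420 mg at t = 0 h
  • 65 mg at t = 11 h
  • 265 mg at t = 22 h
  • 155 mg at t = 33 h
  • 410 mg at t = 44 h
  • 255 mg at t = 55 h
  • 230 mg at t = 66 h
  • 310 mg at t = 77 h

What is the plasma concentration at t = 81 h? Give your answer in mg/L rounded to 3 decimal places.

k = ln 2 / 22 = 0.03151 per h
Dose 1 (420 mg at t=0 h): 420·exp(−0.03151·81) = 32.727 mg/L
Dose 2 (65 mg at t=11 h): 65·exp(−0.03151·70) = 7.163 mg/L
Dose 3 (265 mg at t=22 h): 265·exp(−0.03151·59) = 41.299 mg/L
Dose 4 (155 mg at t=33 h): 155·exp(−0.03151·48) = 34.162 mg/L
Dose 5 (410 mg at t=44 h): 410·exp(−0.03151·37) = 127.793 mg/L
Dose 6 (255 mg at t=55 h): 255·exp(−0.03151·26) = 112.403 mg/L
Dose 7 (230 mg at t=66 h): 230·exp(−0.03151·15) = 143.377 mg/L
Dose 8 (310 mg at t=77 h): 310·exp(−0.03151·4) = 273.293 mg/L
C(81) = 32.727 + 7.163 + 41.299 + 34.162 + 127.793 + 112.403 + 143.377 + 273.293 = 772.217 mg/L

772.217 mg/L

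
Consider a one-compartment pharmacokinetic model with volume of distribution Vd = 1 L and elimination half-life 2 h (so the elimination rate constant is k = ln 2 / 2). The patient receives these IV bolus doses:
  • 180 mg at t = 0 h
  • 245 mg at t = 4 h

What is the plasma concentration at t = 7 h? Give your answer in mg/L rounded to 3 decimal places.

102.530 mg/L

k = ln 2 / 2 = 0.34657 per h
Dose 1 (180 mg at t=0 h): 180·exp(−0.34657·7) = 15.910 mg/L
Dose 2 (245 mg at t=4 h): 245·exp(−0.34657·3) = 86.621 mg/L
C(7) = 15.910 + 86.621 = 102.530 mg/L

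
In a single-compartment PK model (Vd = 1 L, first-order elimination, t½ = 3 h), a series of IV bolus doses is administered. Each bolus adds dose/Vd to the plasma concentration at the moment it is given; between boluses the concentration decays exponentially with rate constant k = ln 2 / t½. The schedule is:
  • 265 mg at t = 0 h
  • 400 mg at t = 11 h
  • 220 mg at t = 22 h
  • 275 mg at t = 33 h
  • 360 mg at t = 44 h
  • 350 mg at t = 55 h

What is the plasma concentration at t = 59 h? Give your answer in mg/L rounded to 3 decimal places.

k = ln 2 / 3 = 0.23105 per h
Dose 1 (265 mg at t=0 h): 265·exp(−0.23105·59) = 0.000 mg/L
Dose 2 (400 mg at t=11 h): 400·exp(−0.23105·48) = 0.006 mg/L
Dose 3 (220 mg at t=22 h): 220·exp(−0.23105·37) = 0.043 mg/L
Dose 4 (275 mg at t=33 h): 275·exp(−0.23105·26) = 0.677 mg/L
Dose 5 (360 mg at t=44 h): 360·exp(−0.23105·15) = 11.250 mg/L
Dose 6 (350 mg at t=55 h): 350·exp(−0.23105·4) = 138.898 mg/L
C(59) = 0.000 + 0.006 + 0.043 + 0.677 + 11.250 + 138.898 = 150.873 mg/L

150.873 mg/L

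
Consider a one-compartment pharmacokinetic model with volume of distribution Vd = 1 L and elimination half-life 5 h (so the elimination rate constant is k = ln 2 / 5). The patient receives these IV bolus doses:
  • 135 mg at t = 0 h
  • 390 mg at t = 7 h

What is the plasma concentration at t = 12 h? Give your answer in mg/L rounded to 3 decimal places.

220.578 mg/L

k = ln 2 / 5 = 0.13863 per h
Dose 1 (135 mg at t=0 h): 135·exp(−0.13863·12) = 25.578 mg/L
Dose 2 (390 mg at t=7 h): 390·exp(−0.13863·5) = 195.000 mg/L
C(12) = 25.578 + 195.000 = 220.578 mg/L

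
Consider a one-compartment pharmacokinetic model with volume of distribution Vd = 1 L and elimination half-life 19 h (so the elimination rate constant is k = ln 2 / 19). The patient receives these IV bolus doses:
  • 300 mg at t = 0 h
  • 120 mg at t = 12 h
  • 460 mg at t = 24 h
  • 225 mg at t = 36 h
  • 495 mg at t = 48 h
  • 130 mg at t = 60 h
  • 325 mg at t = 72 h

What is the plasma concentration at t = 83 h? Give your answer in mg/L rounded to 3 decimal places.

k = ln 2 / 19 = 0.03648 per h
Dose 1 (300 mg at t=0 h): 300·exp(−0.03648·83) = 14.524 mg/L
Dose 2 (120 mg at t=12 h): 120·exp(−0.03648·71) = 9.001 mg/L
Dose 3 (460 mg at t=24 h): 460·exp(−0.03648·59) = 53.454 mg/L
Dose 4 (225 mg at t=36 h): 225·exp(−0.03648·47) = 40.507 mg/L
Dose 5 (495 mg at t=48 h): 495·exp(−0.03648·35) = 138.063 mg/L
Dose 6 (130 mg at t=60 h): 130·exp(−0.03648·23) = 56.174 mg/L
Dose 7 (325 mg at t=72 h): 325·exp(−0.03648·11) = 217.572 mg/L
C(83) = 14.524 + 9.001 + 53.454 + 40.507 + 138.063 + 56.174 + 217.572 = 529.295 mg/L

529.295 mg/L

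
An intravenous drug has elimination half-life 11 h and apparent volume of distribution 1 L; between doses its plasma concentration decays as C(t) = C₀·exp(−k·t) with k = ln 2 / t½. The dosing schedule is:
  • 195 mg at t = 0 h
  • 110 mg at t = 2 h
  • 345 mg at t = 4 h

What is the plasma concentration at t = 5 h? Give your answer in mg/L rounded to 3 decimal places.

k = ln 2 / 11 = 0.06301 per h
Dose 1 (195 mg at t=0 h): 195·exp(−0.06301·5) = 142.299 mg/L
Dose 2 (110 mg at t=2 h): 110·exp(−0.06301·3) = 91.053 mg/L
Dose 3 (345 mg at t=4 h): 345·exp(−0.06301·1) = 323.931 mg/L
C(5) = 142.299 + 91.053 + 323.931 = 557.283 mg/L

557.283 mg/L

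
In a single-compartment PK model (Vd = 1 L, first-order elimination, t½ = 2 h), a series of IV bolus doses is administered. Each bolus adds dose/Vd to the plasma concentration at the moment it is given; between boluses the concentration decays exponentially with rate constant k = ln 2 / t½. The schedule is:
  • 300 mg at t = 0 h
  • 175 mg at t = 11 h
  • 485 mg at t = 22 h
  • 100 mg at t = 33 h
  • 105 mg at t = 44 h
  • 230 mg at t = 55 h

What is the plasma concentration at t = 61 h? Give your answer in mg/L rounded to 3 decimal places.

k = ln 2 / 2 = 0.34657 per h
Dose 1 (300 mg at t=0 h): 300·exp(−0.34657·61) = 0.000 mg/L
Dose 2 (175 mg at t=11 h): 175·exp(−0.34657·50) = 0.000 mg/L
Dose 3 (485 mg at t=22 h): 485·exp(−0.34657·39) = 0.001 mg/L
Dose 4 (100 mg at t=33 h): 100·exp(−0.34657·28) = 0.006 mg/L
Dose 5 (105 mg at t=44 h): 105·exp(−0.34657·17) = 0.290 mg/L
Dose 6 (230 mg at t=55 h): 230·exp(−0.34657·6) = 28.750 mg/L
C(61) = 0.000 + 0.000 + 0.001 + 0.006 + 0.290 + 28.750 = 29.047 mg/L

29.047 mg/L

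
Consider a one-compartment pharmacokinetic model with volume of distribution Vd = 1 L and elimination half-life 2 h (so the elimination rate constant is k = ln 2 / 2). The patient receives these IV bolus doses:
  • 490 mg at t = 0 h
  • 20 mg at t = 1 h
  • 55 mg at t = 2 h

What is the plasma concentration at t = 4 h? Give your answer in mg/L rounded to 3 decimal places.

157.071 mg/L

k = ln 2 / 2 = 0.34657 per h
Dose 1 (490 mg at t=0 h): 490·exp(−0.34657·4) = 122.500 mg/L
Dose 2 (20 mg at t=1 h): 20·exp(−0.34657·3) = 7.071 mg/L
Dose 3 (55 mg at t=2 h): 55·exp(−0.34657·2) = 27.500 mg/L
C(4) = 122.500 + 7.071 + 27.500 = 157.071 mg/L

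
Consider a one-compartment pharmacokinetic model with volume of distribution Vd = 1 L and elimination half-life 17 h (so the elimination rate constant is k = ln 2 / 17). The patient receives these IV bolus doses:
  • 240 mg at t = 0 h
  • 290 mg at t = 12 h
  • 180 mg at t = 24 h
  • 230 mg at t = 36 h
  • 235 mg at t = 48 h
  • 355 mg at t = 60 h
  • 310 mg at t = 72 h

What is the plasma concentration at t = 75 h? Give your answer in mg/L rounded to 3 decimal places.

k = ln 2 / 17 = 0.04077 per h
Dose 1 (240 mg at t=0 h): 240·exp(−0.04077·75) = 11.276 mg/L
Dose 2 (290 mg at t=12 h): 290·exp(−0.04077·63) = 22.224 mg/L
Dose 3 (180 mg at t=24 h): 180·exp(−0.04077·51) = 22.500 mg/L
Dose 4 (230 mg at t=36 h): 230·exp(−0.04077·39) = 46.895 mg/L
Dose 5 (235 mg at t=48 h): 235·exp(−0.04077·27) = 78.156 mg/L
Dose 6 (355 mg at t=60 h): 355·exp(−0.04077·15) = 192.581 mg/L
Dose 7 (310 mg at t=72 h): 310·exp(−0.04077·3) = 274.308 mg/L
C(75) = 11.276 + 22.224 + 22.500 + 46.895 + 78.156 + 192.581 + 274.308 = 647.940 mg/L

647.940 mg/L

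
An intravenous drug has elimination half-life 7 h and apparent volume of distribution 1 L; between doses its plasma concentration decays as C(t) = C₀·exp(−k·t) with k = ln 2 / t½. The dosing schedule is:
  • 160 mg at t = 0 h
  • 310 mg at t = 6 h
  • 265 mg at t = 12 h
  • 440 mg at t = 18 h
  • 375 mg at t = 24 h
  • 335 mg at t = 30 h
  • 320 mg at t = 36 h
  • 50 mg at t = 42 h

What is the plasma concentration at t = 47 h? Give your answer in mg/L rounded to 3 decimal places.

k = ln 2 / 7 = 0.09902 per h
Dose 1 (160 mg at t=0 h): 160·exp(−0.09902·47) = 1.524 mg/L
Dose 2 (310 mg at t=6 h): 310·exp(−0.09902·41) = 5.348 mg/L
Dose 3 (265 mg at t=12 h): 265·exp(−0.09902·35) = 8.281 mg/L
Dose 4 (440 mg at t=18 h): 440·exp(−0.09902·29) = 24.907 mg/L
Dose 5 (375 mg at t=24 h): 375·exp(−0.09902·23) = 38.453 mg/L
Dose 6 (335 mg at t=30 h): 335·exp(−0.09902·17) = 62.226 mg/L
Dose 7 (320 mg at t=36 h): 320·exp(−0.09902·11) = 107.672 mg/L
Dose 8 (50 mg at t=42 h): 50·exp(−0.09902·5) = 30.475 mg/L
C(47) = 1.524 + 5.348 + 8.281 + 24.907 + 38.453 + 62.226 + 107.672 + 30.475 = 278.887 mg/L

278.887 mg/L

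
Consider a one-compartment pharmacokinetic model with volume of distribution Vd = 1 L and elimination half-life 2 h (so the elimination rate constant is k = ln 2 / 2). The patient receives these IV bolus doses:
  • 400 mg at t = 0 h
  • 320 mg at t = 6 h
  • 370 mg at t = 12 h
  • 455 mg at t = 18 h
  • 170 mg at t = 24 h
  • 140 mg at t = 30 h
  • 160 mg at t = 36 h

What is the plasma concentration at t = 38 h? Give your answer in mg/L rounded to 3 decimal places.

90.573 mg/L

k = ln 2 / 2 = 0.34657 per h
Dose 1 (400 mg at t=0 h): 400·exp(−0.34657·38) = 0.001 mg/L
Dose 2 (320 mg at t=6 h): 320·exp(−0.34657·32) = 0.005 mg/L
Dose 3 (370 mg at t=12 h): 370·exp(−0.34657·26) = 0.045 mg/L
Dose 4 (455 mg at t=18 h): 455·exp(−0.34657·20) = 0.444 mg/L
Dose 5 (170 mg at t=24 h): 170·exp(−0.34657·14) = 1.328 mg/L
Dose 6 (140 mg at t=30 h): 140·exp(−0.34657·8) = 8.750 mg/L
Dose 7 (160 mg at t=36 h): 160·exp(−0.34657·2) = 80.000 mg/L
C(38) = 0.001 + 0.005 + 0.045 + 0.444 + 1.328 + 8.750 + 80.000 = 90.573 mg/L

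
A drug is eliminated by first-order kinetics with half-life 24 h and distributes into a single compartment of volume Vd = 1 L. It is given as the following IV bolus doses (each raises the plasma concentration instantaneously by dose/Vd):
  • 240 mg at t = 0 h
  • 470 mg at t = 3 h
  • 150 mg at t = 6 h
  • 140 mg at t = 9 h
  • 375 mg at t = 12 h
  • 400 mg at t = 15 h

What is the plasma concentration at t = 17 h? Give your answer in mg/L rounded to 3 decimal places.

1382.992 mg/L

k = ln 2 / 24 = 0.02888 per h
Dose 1 (240 mg at t=0 h): 240·exp(−0.02888·17) = 146.886 mg/L
Dose 2 (470 mg at t=3 h): 470·exp(−0.02888·14) = 313.687 mg/L
Dose 3 (150 mg at t=6 h): 150·exp(−0.02888·11) = 109.174 mg/L
Dose 4 (140 mg at t=9 h): 140·exp(−0.02888·8) = 111.118 mg/L
Dose 5 (375 mg at t=12 h): 375·exp(−0.02888·5) = 324.576 mg/L
Dose 6 (400 mg at t=15 h): 400·exp(−0.02888·2) = 377.550 mg/L
C(17) = 146.886 + 313.687 + 109.174 + 111.118 + 324.576 + 377.550 = 1382.992 mg/L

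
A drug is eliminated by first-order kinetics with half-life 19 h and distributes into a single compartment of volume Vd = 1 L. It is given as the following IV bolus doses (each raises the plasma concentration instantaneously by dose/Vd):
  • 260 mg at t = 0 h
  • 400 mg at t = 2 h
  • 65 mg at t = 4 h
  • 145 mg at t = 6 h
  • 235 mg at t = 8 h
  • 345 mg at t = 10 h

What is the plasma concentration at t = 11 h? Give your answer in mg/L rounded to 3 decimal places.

k = ln 2 / 19 = 0.03648 per h
Dose 1 (260 mg at t=0 h): 260·exp(−0.03648·11) = 174.058 mg/L
Dose 2 (400 mg at t=2 h): 400·exp(−0.03648·9) = 288.049 mg/L
Dose 3 (65 mg at t=4 h): 65·exp(−0.03648·7) = 50.351 mg/L
Dose 4 (145 mg at t=6 h): 145·exp(−0.03648·5) = 120.823 mg/L
Dose 5 (235 mg at t=8 h): 235·exp(−0.03648·3) = 210.638 mg/L
Dose 6 (345 mg at t=10 h): 345·exp(−0.03648·1) = 332.641 mg/L
C(11) = 174.058 + 288.049 + 50.351 + 120.823 + 210.638 + 332.641 = 1176.560 mg/L

1176.560 mg/L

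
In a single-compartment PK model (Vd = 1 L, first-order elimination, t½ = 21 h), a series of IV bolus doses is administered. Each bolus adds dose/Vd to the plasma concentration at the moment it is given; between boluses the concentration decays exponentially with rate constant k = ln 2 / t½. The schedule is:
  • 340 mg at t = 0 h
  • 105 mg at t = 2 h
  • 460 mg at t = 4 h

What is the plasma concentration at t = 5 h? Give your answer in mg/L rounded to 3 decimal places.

828.439 mg/L

k = ln 2 / 21 = 0.03301 per h
Dose 1 (340 mg at t=0 h): 340·exp(−0.03301·5) = 288.274 mg/L
Dose 2 (105 mg at t=2 h): 105·exp(−0.03301·3) = 95.101 mg/L
Dose 3 (460 mg at t=4 h): 460·exp(−0.03301·1) = 445.065 mg/L
C(5) = 288.274 + 95.101 + 445.065 = 828.439 mg/L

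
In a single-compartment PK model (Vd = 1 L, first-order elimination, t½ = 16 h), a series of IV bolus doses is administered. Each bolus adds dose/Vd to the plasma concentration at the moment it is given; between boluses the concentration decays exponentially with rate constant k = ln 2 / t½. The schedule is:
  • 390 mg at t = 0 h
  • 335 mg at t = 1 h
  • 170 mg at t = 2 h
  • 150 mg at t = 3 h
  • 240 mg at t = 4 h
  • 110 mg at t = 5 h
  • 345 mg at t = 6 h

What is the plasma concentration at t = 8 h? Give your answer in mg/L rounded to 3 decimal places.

k = ln 2 / 16 = 0.04332 per h
Dose 1 (390 mg at t=0 h): 390·exp(−0.04332·8) = 275.772 mg/L
Dose 2 (335 mg at t=1 h): 335·exp(−0.04332·7) = 247.368 mg/L
Dose 3 (170 mg at t=2 h): 170·exp(−0.04332·6) = 131.088 mg/L
Dose 4 (150 mg at t=3 h): 150·exp(−0.04332·5) = 120.787 mg/L
Dose 5 (240 mg at t=4 h): 240·exp(−0.04332·4) = 201.815 mg/L
Dose 6 (110 mg at t=5 h): 110·exp(−0.04332·3) = 96.594 mg/L
Dose 7 (345 mg at t=6 h): 345·exp(−0.04332·2) = 316.366 mg/L
C(8) = 275.772 + 247.368 + 131.088 + 120.787 + 201.815 + 96.594 + 316.366 = 1389.790 mg/L

1389.790 mg/L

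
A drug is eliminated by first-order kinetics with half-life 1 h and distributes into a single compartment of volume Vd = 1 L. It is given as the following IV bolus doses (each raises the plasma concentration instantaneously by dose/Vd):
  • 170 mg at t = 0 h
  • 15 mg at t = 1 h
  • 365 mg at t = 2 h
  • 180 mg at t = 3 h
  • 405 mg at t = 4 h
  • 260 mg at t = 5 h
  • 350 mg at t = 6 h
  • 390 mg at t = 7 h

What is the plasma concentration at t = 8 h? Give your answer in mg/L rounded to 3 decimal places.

k = ln 2 / 1 = 0.69315 per h
Dose 1 (170 mg at t=0 h): 170·exp(−0.69315·8) = 0.664 mg/L
Dose 2 (15 mg at t=1 h): 15·exp(−0.69315·7) = 0.117 mg/L
Dose 3 (365 mg at t=2 h): 365·exp(−0.69315·6) = 5.703 mg/L
Dose 4 (180 mg at t=3 h): 180·exp(−0.69315·5) = 5.625 mg/L
Dose 5 (405 mg at t=4 h): 405·exp(−0.69315·4) = 25.312 mg/L
Dose 6 (260 mg at t=5 h): 260·exp(−0.69315·3) = 32.500 mg/L
Dose 7 (350 mg at t=6 h): 350·exp(−0.69315·2) = 87.500 mg/L
Dose 8 (390 mg at t=7 h): 390·exp(−0.69315·1) = 195.000 mg/L
C(8) = 0.664 + 0.117 + 5.703 + 5.625 + 25.312 + 32.500 + 87.500 + 195.000 = 352.422 mg/L

352.422 mg/L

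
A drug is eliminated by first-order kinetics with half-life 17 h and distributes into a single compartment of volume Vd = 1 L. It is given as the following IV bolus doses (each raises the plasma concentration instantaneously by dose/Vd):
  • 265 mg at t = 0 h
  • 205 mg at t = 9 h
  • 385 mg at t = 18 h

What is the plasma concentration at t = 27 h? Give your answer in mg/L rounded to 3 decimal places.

453.280 mg/L

k = ln 2 / 17 = 0.04077 per h
Dose 1 (265 mg at t=0 h): 265·exp(−0.04077·27) = 88.133 mg/L
Dose 2 (205 mg at t=9 h): 205·exp(−0.04077·18) = 98.405 mg/L
Dose 3 (385 mg at t=18 h): 385·exp(−0.04077·9) = 266.742 mg/L
C(27) = 88.133 + 98.405 + 266.742 = 453.280 mg/L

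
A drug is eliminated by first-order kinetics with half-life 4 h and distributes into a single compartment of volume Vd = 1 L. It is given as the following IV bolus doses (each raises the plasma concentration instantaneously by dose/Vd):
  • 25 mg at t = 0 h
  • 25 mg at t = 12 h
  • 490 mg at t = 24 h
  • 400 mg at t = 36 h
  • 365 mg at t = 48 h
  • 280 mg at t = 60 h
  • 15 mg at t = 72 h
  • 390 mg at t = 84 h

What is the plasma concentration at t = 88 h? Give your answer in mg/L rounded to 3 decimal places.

198.538 mg/L

k = ln 2 / 4 = 0.17329 per h
Dose 1 (25 mg at t=0 h): 25·exp(−0.17329·88) = 0.000 mg/L
Dose 2 (25 mg at t=12 h): 25·exp(−0.17329·76) = 0.000 mg/L
Dose 3 (490 mg at t=24 h): 490·exp(−0.17329·64) = 0.007 mg/L
Dose 4 (400 mg at t=36 h): 400·exp(−0.17329·52) = 0.049 mg/L
Dose 5 (365 mg at t=48 h): 365·exp(−0.17329·40) = 0.356 mg/L
Dose 6 (280 mg at t=60 h): 280·exp(−0.17329·28) = 2.188 mg/L
Dose 7 (15 mg at t=72 h): 15·exp(−0.17329·16) = 0.938 mg/L
Dose 8 (390 mg at t=84 h): 390·exp(−0.17329·4) = 195.000 mg/L
C(88) = 0.000 + 0.000 + 0.007 + 0.049 + 0.356 + 2.188 + 0.938 + 195.000 = 198.538 mg/L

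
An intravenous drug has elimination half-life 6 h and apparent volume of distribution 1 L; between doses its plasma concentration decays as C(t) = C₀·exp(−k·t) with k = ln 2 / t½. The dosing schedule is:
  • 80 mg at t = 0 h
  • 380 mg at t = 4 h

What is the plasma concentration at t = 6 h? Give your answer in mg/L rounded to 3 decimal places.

k = ln 2 / 6 = 0.11552 per h
Dose 1 (80 mg at t=0 h): 80·exp(−0.11552·6) = 40.000 mg/L
Dose 2 (380 mg at t=4 h): 380·exp(−0.11552·2) = 301.606 mg/L
C(6) = 40.000 + 301.606 = 341.606 mg/L

341.606 mg/L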